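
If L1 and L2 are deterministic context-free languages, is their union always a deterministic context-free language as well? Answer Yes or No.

No

{aⁿbⁿ : n≥0} and {aⁿb²ⁿ : n≥0} are each accepted by a deterministic PDA (push the a's; pop one per b, respectively one per two b's), but their union U is not. Suppose a DPDA M accepted U. Being deterministic, M has a single run on aⁿb²ⁿ, and since aⁿbⁿ ∈ U that run passes through an accepting configuration right after consuming the prefix aⁿbⁿ and then goes on to accept again after n more b's. Build an ordinary (nondeterministic) PDA M′ that simulates M on a's and b's and, at any moment when M is in an accepting state, may switch to a second mode in which it reads only c's, feeding each c to M as a b; M′ accepts when M does. Then M′ accepts aⁱbʲcᵏ (k≥1) exactly when both aⁱbʲ ∈ U and aⁱbʲ⁺ᵏ ∈ U, and checking the four cases (i=j or j=2i, combined with j+k=i or j+k=2i) leaves only i=j=k: so L(M′) ∩ a*b*c⁺ = {aⁿbⁿcⁿ : n≥1} would be context-free, which it is not (pumping lemma) — contradiction. (The union is an unambiguous CFL; it is determinism, not unambiguity, that fails.)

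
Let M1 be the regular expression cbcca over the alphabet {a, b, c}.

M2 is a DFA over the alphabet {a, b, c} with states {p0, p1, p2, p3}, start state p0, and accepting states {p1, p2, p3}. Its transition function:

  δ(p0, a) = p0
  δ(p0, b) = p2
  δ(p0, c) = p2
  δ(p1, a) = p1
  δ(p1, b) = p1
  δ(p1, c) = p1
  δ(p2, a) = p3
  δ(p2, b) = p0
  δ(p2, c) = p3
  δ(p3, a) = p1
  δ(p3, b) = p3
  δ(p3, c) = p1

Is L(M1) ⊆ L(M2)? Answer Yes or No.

Yes

Converting the expression M1 to a DFA (subset construction, then merging equivalent states) gives the minimal DFA with states {r0, r1, r2, r3, r4, r5, r6}, start state r0, accepting states {r6} and transitions r0: a→r1, b→r1, c→r2; r1: a→r1, b→r1, c→r1; r2: a→r1, b→r3, c→r1; r3: a→r1, b→r1, c→r4; r4: a→r1, b→r1, c→r5; r5: a→r6, b→r1, c→r1; r6: a→r1, b→r1, c→r1.
Exploring the product automaton M1 × M2 from the start pair (r0, p0), following both machines on each input symbol, reaches 10 state pairs: (r0, p0), (r1, p0), (r1, p2), (r2, p2), (r1, p3), (r3, p0), (r1, p1), (r4, p2), (r5, p3), (r6, p1).
M1 accepts in {r6} and M2 accepts in {p1, p2, p3}. The reachable pairs whose M1-component is accepting are (r6, p1); in each of them the M2-component is accepting too, so the product for L(M1) \ L(M2) (M1-component accepting, M2-component rejecting) has no reachable accepting pair and the difference is empty.
Hence every string in L(M1) is also in L(M2).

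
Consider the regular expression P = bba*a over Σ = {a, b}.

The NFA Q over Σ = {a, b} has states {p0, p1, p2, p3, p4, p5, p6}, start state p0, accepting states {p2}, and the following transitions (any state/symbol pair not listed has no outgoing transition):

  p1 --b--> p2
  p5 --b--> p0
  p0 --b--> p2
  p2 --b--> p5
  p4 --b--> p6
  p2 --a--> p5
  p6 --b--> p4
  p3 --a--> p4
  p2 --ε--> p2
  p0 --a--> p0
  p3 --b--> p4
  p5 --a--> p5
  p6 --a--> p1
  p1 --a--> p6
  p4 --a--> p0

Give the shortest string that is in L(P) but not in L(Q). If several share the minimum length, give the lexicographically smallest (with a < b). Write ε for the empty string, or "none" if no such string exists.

bba

The string bba is accepted by P but not by Q.
No shorter string lies in the difference, and bba is the lexicographically first length-3 string in L(P) \ L(Q).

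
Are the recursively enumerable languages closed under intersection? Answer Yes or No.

Run the recogniser for L₁; if it accepts, run the recogniser for L₂ and accept if that accepts too. If either runs forever the input is never accepted, which is all a recogniser needs.
So the recursively enumerable languages are closed under intersection.

Yes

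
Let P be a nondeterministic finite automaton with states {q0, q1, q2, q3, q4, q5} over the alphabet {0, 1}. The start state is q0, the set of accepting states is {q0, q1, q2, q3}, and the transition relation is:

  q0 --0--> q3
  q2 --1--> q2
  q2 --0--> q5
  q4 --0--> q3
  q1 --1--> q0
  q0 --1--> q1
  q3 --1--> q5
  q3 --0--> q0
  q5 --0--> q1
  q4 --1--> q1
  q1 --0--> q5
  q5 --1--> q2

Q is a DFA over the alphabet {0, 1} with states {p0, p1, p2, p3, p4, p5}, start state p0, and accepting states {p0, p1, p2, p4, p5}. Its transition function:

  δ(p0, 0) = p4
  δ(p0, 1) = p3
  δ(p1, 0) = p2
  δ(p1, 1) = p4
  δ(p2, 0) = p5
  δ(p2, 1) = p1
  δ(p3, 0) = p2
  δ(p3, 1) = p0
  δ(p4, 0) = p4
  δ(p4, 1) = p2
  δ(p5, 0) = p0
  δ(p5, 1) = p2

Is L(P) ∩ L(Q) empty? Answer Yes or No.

The empty string ε is accepted by both P and Q.
Hence L(P) ∩ L(Q) ≠ ∅.

No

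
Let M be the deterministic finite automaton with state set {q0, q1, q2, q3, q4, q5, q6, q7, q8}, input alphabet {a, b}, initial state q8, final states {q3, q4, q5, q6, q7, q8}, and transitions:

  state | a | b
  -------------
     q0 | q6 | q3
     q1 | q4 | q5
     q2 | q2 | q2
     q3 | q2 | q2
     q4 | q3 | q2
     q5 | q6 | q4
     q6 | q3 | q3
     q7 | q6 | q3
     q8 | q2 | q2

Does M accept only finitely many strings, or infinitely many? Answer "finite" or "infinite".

finite

The useful states (reachable from q8 and able to reach an accepting state) are {q8}.
Restricted to these states the transition graph has no cycle, so every accepting path has bounded length and L is finite.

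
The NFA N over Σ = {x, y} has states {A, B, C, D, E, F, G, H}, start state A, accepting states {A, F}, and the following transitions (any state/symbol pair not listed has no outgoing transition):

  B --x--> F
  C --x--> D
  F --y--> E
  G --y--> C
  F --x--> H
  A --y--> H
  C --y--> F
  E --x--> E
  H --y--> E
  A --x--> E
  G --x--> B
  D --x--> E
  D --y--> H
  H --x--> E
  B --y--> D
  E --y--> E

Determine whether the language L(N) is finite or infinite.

finite

The useful states (reachable from A and able to reach an accepting state) are {A}.
Restricted to these states the transition graph has no cycle, so every accepting path has bounded length and L is finite.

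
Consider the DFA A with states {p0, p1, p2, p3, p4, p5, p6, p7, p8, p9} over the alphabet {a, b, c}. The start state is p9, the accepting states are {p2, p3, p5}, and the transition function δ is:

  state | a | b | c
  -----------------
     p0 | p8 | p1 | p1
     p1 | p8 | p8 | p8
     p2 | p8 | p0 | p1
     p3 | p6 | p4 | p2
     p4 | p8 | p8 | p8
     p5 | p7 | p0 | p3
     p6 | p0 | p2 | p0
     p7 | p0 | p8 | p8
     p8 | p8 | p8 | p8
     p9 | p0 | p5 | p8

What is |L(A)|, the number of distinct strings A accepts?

The useful subgraph on states {p2, p3, p5, p6, p9} is acyclic, so L(A) is finite; the longest accepting path visits 5 useful states, giving maximum string length 4.
Counting accepting paths from p9 by length: 1 of length 1, 1 of length 2, 1 of length 3, 1 of length 4. Total 4.

4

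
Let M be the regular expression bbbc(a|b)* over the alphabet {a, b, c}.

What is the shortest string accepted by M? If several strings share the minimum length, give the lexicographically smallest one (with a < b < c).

By inspection of the expression, no string of length less than 4 matches, and bbbc is the lexicographically first match of length 4.

bbbc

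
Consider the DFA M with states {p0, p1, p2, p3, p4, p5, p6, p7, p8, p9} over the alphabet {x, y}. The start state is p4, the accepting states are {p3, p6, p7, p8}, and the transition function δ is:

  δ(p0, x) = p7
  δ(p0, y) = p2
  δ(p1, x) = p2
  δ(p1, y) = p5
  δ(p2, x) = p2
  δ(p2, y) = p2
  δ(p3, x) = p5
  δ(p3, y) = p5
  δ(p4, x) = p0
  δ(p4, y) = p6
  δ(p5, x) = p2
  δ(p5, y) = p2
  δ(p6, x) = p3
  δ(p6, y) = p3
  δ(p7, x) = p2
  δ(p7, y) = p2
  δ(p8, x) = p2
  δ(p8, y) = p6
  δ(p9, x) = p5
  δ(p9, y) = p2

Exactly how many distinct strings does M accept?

4

The useful subgraph on states {p0, p3, p4, p6, p7} is acyclic, so L(M) is finite; the longest accepting path visits 3 useful states, giving maximum string length 2.
Counting accepting paths from p4 by length: 1 of length 1, 3 of length 2. Total 4.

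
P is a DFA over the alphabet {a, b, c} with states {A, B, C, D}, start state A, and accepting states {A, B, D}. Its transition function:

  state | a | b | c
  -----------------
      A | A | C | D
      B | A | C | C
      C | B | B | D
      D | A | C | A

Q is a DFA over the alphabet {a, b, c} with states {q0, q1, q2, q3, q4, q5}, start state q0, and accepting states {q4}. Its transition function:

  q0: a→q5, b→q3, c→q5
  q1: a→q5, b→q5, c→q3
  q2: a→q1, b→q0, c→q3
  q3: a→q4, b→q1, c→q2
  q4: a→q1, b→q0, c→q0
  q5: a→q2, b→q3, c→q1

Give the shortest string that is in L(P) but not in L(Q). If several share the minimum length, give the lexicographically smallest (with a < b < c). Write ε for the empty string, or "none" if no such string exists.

The empty string ε is accepted by P but not by Q.
Since ε is the unique shortest string, it is the required witness.

ε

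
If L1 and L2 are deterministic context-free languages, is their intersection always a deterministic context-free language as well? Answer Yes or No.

DCFLs are closed under complement (normalise the DPDA to read all of its input, then flip the verdict). If they were also closed under intersection, De Morgan would make them closed under union; but {aⁿbⁿ : n≥0} and {aⁿb²ⁿ : n≥0} are DCFLs (push the a's; pop one per b, respectively one per two b's) whose union no deterministic PDA accepts: a DPDA for it would have a single run on aⁿb²ⁿ, accepting after the prefix aⁿbⁿ and accepting again after n more b's; an ordinary PDA that simulates it on a's and b's and, at any moment when it is accepting, may switch to reading only a fresh letter c while feeding each c to the simulation as a b, would accept aⁱbʲcᵏ (k≥1) exactly when both aⁱbʲ and aⁱbʲ⁺ᵏ are in the language, i.e. its language intersected with the regular set a*b*c⁺ would be exactly {aⁿbⁿcⁿ : n≥1} — impossible, since context-free languages are closed under intersection with regular sets and {aⁿbⁿcⁿ} is not context-free.

No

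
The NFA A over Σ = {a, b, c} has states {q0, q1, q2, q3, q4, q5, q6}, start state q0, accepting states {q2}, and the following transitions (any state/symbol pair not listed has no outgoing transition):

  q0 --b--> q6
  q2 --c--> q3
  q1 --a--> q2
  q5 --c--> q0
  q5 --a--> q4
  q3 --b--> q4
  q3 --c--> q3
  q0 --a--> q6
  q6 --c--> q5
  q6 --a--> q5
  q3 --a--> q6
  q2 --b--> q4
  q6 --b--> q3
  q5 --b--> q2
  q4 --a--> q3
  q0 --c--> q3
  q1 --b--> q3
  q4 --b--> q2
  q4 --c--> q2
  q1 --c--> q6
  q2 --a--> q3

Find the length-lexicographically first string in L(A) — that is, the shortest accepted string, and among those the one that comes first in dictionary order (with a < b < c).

A breadth-first search from q0 reaches an accepting state first via the path q0 → q6 → q5 → q2 on input aab.
No string of length < 3 is accepted (BFS exhausts all shorter strings without reaching an accepting state), and aab is the lexicographically least accepting string of length 3.

aab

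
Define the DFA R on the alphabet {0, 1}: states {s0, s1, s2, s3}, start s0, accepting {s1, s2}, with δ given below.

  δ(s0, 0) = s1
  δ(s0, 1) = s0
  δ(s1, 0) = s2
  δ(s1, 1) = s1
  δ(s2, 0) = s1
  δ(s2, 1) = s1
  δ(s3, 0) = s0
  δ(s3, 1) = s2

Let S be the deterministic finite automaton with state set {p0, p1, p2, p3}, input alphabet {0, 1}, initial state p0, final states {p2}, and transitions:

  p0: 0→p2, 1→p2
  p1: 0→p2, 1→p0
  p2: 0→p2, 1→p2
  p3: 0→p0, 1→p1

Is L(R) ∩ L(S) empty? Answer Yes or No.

No

The string 0 is accepted by both R and S.
Hence L(R) ∩ L(S) ≠ ∅.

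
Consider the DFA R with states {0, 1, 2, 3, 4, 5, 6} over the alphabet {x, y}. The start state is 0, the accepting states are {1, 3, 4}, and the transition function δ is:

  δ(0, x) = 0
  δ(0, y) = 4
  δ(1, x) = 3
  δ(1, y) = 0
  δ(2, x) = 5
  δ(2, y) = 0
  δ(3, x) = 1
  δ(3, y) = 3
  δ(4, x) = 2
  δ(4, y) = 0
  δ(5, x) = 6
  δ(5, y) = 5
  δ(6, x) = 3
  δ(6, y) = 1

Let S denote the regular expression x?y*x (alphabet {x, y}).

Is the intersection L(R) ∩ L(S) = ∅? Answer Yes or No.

Yes

Converting the expression S to a DFA (subset construction, then merging equivalent states) gives the minimal DFA with states {s0, s1, s2, s3, s4}, start state s0, accepting states {s1, s3} and transitions s0: x→s1, y→s2; s1: x→s3, y→s2; s2: x→s3, y→s2; s3: x→s4, y→s4; s4: x→s4, y→s4.
Exploring the product automaton R × S from the start pair (0, s0), following both machines on each input symbol, reaches 13 state pairs: (0, s0), (0, s1), (4, s2), (0, s3), (2, s3), (0, s2), (0, s4), (4, s4), (5, s4), (2, s4), (6, s4), (3, s4), (1, s4).
R accepts in {1, 3, 4} and S accepts in {s1, s3}; no reachable pair has both components accepting, so no string drives both machines to acceptance simultaneously and L(R) ∩ L(S) = ∅.
So no string is accepted by both, and the intersection is empty.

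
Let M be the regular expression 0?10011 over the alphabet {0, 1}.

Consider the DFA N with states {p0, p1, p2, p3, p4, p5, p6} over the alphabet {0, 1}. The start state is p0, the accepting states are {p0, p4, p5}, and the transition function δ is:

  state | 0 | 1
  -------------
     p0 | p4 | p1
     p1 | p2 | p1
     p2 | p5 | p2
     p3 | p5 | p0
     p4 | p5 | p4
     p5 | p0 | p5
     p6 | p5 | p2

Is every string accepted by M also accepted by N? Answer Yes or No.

No

The string 010011 is in L(M) but not in L(N).
So L(M) ⊄ L(N).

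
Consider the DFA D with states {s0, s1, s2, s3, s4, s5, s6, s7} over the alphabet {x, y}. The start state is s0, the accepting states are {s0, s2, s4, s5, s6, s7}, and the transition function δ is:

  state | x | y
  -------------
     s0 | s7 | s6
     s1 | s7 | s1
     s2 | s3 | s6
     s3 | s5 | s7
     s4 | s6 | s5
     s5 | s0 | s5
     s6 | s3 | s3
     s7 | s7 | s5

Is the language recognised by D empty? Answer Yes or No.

The empty string ε is accepted: the run s0 ends in the accepting state s0.
Since at least one string is accepted, L(D) is not empty.

No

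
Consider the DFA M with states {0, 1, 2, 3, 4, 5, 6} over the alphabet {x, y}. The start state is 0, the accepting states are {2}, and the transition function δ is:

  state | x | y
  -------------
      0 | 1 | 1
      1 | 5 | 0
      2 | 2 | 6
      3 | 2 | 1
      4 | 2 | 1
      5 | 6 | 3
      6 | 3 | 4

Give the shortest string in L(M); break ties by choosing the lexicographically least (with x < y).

A breadth-first search from 0 reaches an accepting state first via the path 0 → 1 → 5 → 3 → 2 on input xxyx.
No string of length < 4 is accepted (BFS exhausts all shorter strings without reaching an accepting state), and xxyx is the lexicographically least accepting string of length 4.

xxyx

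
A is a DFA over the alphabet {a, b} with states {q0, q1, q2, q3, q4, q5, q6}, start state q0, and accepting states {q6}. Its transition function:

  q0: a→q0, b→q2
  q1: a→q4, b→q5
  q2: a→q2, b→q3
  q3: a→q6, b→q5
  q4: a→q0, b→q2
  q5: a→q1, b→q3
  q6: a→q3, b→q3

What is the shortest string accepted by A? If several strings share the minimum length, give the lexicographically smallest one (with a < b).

bba

A breadth-first search from q0 reaches an accepting state first via the path q0 → q2 → q3 → q6 on input bba.
No string of length < 3 is accepted (BFS exhausts all shorter strings without reaching an accepting state), and bba is the lexicographically least accepting string of length 3.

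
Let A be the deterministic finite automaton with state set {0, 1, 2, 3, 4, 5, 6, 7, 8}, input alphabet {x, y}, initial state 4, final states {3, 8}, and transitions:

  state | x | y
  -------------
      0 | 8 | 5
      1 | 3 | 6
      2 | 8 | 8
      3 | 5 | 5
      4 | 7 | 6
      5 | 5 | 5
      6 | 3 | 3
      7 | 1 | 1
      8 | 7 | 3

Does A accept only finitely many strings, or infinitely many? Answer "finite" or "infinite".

finite

The useful states (reachable from 4 and able to reach an accepting state) are {1, 3, 4, 6, 7}.
Restricted to these states the transition graph has no cycle, so every accepting path has bounded length and L is finite.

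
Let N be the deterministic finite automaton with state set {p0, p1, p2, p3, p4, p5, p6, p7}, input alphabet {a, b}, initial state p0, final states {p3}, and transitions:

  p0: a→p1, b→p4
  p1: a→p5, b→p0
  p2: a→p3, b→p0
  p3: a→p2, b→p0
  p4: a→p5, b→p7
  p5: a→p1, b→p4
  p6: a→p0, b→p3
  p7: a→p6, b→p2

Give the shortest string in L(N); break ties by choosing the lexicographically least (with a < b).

bbab

A breadth-first search from p0 reaches an accepting state first via the path p0 → p4 → p7 → p6 → p3 on input bbab.
No string of length < 4 is accepted (BFS exhausts all shorter strings without reaching an accepting state), and bbab is the lexicographically least accepting string of length 4.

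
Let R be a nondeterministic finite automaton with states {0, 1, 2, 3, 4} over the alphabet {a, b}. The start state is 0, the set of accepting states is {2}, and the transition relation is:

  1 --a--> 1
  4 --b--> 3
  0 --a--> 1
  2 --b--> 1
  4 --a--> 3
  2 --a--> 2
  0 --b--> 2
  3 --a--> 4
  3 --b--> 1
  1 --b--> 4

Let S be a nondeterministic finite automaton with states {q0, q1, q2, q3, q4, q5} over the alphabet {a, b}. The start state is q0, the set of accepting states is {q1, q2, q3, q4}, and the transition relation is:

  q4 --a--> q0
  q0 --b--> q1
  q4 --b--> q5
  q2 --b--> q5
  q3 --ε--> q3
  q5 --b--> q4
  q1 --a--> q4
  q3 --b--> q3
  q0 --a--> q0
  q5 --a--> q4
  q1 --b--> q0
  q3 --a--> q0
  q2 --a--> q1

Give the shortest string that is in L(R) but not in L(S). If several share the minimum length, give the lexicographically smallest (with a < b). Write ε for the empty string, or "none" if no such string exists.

baa

The string baa is accepted by R but not by S.
No shorter string lies in the difference, and baa is the lexicographically first length-3 string in L(R) \ L(S).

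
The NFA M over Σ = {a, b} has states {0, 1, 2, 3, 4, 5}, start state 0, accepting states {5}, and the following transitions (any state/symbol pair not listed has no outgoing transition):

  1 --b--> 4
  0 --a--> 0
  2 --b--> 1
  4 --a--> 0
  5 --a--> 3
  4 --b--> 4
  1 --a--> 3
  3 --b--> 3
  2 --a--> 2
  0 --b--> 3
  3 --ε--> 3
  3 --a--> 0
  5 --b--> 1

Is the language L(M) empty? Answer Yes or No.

Yes

The states reachable from the start state are {0, 3}.
None of the accepting states {5} is reachable, so no string is accepted and L(M) = ∅.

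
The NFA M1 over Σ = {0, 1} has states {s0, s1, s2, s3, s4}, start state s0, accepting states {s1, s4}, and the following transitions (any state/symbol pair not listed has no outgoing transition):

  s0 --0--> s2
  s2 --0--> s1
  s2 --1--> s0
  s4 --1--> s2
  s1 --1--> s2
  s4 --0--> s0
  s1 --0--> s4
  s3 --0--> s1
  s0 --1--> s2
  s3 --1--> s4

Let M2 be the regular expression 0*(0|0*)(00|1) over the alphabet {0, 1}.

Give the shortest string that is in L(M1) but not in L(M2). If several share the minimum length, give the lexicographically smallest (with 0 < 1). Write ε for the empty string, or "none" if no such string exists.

10

The string 10 is accepted by M1 but not by M2.
No shorter string lies in the difference, and 10 is the lexicographically first length-2 string in L(M1) \ L(M2).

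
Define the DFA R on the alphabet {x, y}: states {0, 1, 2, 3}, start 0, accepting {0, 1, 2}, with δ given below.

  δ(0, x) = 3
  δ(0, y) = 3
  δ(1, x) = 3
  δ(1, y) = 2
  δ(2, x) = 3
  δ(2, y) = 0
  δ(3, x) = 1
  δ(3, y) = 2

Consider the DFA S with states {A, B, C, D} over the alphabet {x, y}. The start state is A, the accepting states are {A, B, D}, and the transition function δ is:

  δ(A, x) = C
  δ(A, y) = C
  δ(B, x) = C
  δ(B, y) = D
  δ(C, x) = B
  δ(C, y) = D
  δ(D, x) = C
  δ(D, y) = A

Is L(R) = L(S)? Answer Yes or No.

Exploring the product automaton R × S from the start pair (0, A), following both machines on each input symbol, reaches 4 state pairs: (0, A), (3, C), (1, B), (2, D).
R accepts in {0, 1, 2} and S accepts in {A, B, D}. In every reachable pair the two components are either both accepting — (0, A), (1, B), (2, D) — or both non-accepting, so no string is accepted by exactly one of the machines: L(R) \ L(S) and L(S) \ L(R) are both empty.
Hence every string is accepted by R iff it is accepted by S, and the two languages coincide.

Yes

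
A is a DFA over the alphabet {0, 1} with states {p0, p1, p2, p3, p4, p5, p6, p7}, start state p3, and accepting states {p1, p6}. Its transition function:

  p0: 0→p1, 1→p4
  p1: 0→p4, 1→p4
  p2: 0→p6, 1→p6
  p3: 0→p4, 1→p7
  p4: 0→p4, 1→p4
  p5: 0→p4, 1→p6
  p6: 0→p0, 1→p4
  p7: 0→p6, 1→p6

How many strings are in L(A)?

The useful subgraph on states {p0, p1, p3, p6, p7} is acyclic, so L(A) is finite; the longest accepting path visits 5 useful states, giving maximum string length 4.
Counting accepting paths from p3 by length: 2 of length 2, 2 of length 4. Total 4.

4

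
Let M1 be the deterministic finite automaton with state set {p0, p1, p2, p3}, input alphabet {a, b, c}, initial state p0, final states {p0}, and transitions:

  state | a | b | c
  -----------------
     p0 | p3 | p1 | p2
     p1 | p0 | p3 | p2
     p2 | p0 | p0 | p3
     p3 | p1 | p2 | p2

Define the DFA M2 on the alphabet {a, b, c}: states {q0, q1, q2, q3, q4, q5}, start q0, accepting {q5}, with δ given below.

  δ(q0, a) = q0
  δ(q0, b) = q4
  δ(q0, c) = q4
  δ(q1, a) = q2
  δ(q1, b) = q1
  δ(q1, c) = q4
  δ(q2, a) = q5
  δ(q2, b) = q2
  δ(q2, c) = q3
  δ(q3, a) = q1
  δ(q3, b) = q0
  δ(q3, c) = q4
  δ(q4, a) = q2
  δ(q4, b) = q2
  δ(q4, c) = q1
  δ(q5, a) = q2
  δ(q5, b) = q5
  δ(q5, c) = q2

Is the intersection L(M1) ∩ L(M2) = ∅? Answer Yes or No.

The string baba is accepted by both M1 and M2.
Hence L(M1) ∩ L(M2) ≠ ∅.

No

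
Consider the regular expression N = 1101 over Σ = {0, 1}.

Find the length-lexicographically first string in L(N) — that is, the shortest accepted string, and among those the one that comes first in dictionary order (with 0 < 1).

By inspection of the expression, no string of length less than 4 matches, and 1101 is the lexicographically first match of length 4.

1101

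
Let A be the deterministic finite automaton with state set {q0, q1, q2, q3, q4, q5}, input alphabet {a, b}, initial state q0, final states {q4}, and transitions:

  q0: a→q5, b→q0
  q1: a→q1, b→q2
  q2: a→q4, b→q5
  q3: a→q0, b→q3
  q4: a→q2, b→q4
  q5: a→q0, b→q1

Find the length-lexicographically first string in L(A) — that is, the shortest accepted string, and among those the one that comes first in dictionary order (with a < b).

A breadth-first search from q0 reaches an accepting state first via the path q0 → q5 → q1 → q2 → q4 on input abba.
No string of length < 4 is accepted (BFS exhausts all shorter strings without reaching an accepting state), and abba is the lexicographically least accepting string of length 4.

abba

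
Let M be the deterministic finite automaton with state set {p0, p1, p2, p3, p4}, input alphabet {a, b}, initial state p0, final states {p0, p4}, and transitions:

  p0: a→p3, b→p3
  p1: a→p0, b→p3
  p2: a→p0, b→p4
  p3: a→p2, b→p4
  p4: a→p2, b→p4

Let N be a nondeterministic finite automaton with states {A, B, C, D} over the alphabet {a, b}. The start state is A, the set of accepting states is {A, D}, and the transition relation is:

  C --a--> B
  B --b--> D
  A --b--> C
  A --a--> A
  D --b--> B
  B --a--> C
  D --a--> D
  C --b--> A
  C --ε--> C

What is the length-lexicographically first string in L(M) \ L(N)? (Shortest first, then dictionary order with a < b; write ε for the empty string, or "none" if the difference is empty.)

The string ab is accepted by M but not by N.
No shorter string lies in the difference, and ab is the lexicographically first length-2 string in L(M) \ L(N).

ab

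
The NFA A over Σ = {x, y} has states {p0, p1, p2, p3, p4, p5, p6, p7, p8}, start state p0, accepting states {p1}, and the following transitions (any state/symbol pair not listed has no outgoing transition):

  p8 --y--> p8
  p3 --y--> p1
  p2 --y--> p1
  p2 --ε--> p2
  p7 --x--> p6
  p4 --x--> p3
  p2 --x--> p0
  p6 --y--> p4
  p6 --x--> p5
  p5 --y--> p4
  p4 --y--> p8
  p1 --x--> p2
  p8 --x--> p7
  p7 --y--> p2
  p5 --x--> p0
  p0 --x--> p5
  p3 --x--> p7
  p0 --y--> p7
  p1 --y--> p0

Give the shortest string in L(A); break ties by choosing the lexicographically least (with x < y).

yyy

A breadth-first search from p0 reaches an accepting state first via the path p0 → p7 → p2 → p1 on input yyy.
No string of length < 3 is accepted (BFS exhausts all shorter strings without reaching an accepting state), and yyy is the lexicographically least accepting string of length 3.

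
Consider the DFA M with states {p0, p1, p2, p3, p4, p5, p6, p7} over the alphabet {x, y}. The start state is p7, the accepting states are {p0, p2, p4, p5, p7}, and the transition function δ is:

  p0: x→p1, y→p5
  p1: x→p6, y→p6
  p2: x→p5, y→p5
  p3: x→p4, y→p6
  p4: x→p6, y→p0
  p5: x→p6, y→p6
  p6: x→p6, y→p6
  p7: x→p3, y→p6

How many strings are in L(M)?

The useful subgraph on states {p0, p3, p4, p5, p7} is acyclic, so L(M) is finite; the longest accepting path visits 5 useful states, giving maximum string length 4.
Counting accepting paths from p7 by length: 1 of length 0, 1 of length 2, 1 of length 3, 1 of length 4. Total 4.

4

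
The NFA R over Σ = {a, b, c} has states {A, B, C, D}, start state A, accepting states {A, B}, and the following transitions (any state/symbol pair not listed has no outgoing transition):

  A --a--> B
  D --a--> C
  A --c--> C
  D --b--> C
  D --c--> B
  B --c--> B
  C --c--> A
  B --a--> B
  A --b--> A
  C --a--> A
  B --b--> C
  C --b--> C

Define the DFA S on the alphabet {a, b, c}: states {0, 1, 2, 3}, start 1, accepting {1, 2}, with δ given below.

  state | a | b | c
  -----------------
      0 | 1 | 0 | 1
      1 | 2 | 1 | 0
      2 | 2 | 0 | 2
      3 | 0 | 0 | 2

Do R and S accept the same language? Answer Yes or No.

Exploring the product automaton R × S from the start pair (A, 1), following both machines on each input symbol, reaches 3 state pairs: (A, 1), (B, 2), (C, 0).
R accepts in {A, B} and S accepts in {1, 2}. In every reachable pair the two components are either both accepting — (A, 1), (B, 2) — or both non-accepting, so no string is accepted by exactly one of the machines: L(R) \ L(S) and L(S) \ L(R) are both empty.
Hence every string is accepted by R iff it is accepted by S, and the two languages coincide.

Yes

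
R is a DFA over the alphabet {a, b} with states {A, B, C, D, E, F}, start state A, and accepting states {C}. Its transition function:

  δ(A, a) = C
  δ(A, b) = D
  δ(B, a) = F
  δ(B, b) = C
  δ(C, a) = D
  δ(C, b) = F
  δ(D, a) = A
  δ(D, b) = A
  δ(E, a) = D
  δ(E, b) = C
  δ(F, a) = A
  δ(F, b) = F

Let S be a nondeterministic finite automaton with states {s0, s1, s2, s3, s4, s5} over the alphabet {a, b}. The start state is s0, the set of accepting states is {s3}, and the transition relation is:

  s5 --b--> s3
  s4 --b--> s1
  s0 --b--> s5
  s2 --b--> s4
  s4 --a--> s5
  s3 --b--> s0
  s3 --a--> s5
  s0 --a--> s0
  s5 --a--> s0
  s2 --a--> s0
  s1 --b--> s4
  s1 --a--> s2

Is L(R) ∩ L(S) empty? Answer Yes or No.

Exploring the product automaton R × S from the start pair (A, s0), following both machines on each input symbol, reaches 11 state pairs: (A, s0), (C, s0), (D, s5), (D, s0), (F, s5), (A, s3), (A, s5), (F, s3), (C, s5), (D, s3), (F, s0).
R accepts in {C} and S accepts in {s3}; no reachable pair has both components accepting, so no string drives both machines to acceptance simultaneously and L(R) ∩ L(S) = ∅.
So no string is accepted by both, and the intersection is empty.

Yes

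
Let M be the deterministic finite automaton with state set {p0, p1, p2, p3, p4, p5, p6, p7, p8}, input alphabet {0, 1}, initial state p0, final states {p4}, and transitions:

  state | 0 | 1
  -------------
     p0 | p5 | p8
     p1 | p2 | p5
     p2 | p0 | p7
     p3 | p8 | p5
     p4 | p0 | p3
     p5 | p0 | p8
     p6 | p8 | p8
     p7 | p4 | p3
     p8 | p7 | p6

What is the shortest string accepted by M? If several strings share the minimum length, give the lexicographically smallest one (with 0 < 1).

100

A breadth-first search from p0 reaches an accepting state first via the path p0 → p8 → p7 → p4 on input 100.
No string of length < 3 is accepted (BFS exhausts all shorter strings without reaching an accepting state), and 100 is the lexicographically least accepting string of length 3.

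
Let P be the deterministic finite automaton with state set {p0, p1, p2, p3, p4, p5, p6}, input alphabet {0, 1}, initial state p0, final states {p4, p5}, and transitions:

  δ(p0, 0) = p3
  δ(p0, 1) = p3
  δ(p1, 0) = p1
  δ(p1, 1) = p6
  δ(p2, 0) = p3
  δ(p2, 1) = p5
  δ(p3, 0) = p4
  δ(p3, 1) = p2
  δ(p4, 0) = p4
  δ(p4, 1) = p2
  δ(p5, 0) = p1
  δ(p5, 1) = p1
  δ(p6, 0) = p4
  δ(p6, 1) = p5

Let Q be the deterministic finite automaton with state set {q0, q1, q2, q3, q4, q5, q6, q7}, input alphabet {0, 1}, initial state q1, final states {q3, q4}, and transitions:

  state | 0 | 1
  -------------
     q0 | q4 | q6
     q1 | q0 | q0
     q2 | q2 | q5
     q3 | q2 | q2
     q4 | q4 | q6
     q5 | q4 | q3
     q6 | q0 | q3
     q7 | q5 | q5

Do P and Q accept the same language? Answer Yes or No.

Exploring the product automaton P × Q from the start pair (p0, q1), following both machines on each input symbol, reaches 7 state pairs: (p0, q1), (p3, q0), (p4, q4), (p2, q6), (p5, q3), (p1, q2), (p6, q5).
P accepts in {p4, p5} and Q accepts in {q3, q4}. In every reachable pair the two components are either both accepting — (p4, q4), (p5, q3) — or both non-accepting, so no string is accepted by exactly one of the machines: L(P) \ L(Q) and L(Q) \ L(P) are both empty.
Hence every string is accepted by P iff it is accepted by Q, and the two languages coincide.

Yes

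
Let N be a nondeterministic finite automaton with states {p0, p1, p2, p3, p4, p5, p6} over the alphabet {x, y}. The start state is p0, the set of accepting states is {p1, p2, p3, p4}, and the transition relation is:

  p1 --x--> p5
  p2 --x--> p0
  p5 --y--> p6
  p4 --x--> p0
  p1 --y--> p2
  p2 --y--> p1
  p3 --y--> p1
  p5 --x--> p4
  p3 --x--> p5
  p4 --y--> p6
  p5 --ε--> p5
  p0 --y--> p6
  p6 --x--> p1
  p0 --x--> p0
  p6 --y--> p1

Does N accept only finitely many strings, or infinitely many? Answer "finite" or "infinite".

State p0 is reachable from the start and can reach an accepting state, and it lies on the cycle p0 → p0.
Traversing that cycle any number of times yields accepted strings of unbounded length, so the language is infinite.

infinite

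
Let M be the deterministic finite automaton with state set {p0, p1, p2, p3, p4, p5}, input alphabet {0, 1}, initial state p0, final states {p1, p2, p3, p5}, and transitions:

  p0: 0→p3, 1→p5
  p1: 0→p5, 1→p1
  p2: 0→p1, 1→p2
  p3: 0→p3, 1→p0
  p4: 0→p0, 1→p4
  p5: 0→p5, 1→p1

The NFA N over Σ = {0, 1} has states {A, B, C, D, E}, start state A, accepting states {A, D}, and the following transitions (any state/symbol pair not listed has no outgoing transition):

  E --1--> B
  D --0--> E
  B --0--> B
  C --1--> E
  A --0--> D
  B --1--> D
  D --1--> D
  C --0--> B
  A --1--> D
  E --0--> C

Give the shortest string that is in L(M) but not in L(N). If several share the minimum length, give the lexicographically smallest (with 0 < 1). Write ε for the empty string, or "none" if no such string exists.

00

The string 00 is accepted by M but not by N.
No shorter string lies in the difference, and 00 is the lexicographically first length-2 string in L(M) \ L(N).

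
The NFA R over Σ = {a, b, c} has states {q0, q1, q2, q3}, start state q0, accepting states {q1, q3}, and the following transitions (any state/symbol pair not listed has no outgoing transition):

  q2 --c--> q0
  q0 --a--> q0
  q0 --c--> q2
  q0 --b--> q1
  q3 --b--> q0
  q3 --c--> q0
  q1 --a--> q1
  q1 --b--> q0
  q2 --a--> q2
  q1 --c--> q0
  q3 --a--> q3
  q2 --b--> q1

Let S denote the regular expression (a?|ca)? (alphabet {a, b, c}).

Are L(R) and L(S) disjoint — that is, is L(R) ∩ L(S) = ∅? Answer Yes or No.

Converting the expression S to a DFA (subset construction, then merging equivalent states) gives the minimal DFA with states {s0, s1, s2, s3}, start state s0, accepting states {s0, s1} and transitions s0: a→s1, b→s2, c→s3; s1: a→s2, b→s2, c→s2; s2: a→s2, b→s2, c→s2; s3: a→s1, b→s2, c→s2.
Exploring the product automaton R × S from the start pair (q0, s0), following both machines on each input symbol, reaches 7 state pairs: (q0, s0), (q0, s1), (q1, s2), (q2, s3), (q0, s2), (q2, s2), (q2, s1).
R accepts in {q1, q3} and S accepts in {s0, s1}; no reachable pair has both components accepting, so no string drives both machines to acceptance simultaneously and L(R) ∩ L(S) = ∅.
So no string is accepted by both, and the intersection is empty.

Yes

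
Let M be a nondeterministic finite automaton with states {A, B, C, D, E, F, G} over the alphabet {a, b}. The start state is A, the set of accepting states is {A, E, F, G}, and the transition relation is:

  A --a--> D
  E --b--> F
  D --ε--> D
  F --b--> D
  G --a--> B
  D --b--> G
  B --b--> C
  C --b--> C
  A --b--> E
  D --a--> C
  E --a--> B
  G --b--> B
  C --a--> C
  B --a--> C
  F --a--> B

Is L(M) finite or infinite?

The useful states (reachable from A and able to reach an accepting state) are {A, D, E, F, G}.
Restricted to these states the transition graph has no cycle, so every accepting path has bounded length and L is finite.

finite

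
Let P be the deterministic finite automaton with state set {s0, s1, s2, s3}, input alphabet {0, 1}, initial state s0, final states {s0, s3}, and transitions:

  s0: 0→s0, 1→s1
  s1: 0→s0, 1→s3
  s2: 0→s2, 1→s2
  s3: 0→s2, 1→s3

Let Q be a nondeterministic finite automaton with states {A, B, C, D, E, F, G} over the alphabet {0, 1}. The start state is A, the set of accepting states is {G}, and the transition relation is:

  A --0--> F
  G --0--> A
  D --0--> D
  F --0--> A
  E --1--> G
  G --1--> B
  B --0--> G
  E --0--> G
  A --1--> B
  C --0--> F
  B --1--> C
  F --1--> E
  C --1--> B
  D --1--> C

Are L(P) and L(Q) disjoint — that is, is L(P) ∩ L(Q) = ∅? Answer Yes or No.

The string 10 is accepted by both P and Q.
Hence L(P) ∩ L(Q) ≠ ∅.

No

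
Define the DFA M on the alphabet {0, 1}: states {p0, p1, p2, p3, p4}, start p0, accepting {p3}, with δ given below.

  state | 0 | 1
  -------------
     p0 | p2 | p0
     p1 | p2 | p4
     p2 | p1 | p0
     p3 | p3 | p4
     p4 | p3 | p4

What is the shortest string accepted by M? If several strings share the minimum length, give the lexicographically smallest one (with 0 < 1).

0010

A breadth-first search from p0 reaches an accepting state first via the path p0 → p2 → p1 → p4 → p3 on input 0010.
No string of length < 4 is accepted (BFS exhausts all shorter strings without reaching an accepting state), and 0010 is the lexicographically least accepting string of length 4.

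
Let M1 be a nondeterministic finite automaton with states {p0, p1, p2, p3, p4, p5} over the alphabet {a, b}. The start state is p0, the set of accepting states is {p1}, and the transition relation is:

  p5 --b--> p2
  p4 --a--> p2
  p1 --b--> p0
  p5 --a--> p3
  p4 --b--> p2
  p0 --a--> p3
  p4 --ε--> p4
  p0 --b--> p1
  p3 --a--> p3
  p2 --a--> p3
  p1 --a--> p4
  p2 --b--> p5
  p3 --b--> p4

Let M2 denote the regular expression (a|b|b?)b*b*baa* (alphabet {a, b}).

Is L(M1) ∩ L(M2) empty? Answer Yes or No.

Yes

Converting the expression M2 to a DFA (subset construction, then merging equivalent states) gives the minimal DFA with states {r0, r1, r2, r3, r4}, start state r0, accepting states {r4} and transitions r0: a→r1, b→r2; r1: a→r3, b→r2; r2: a→r4, b→r2; r3: a→r3, b→r3; r4: a→r4, b→r3.
Exploring the product automaton M1 × M2 from the start pair (p0, r0), following both machines on each input symbol, reaches 14 state pairs: (p0, r0), (p3, r1), (p1, r2), (p3, r3), (p4, r2), (p4, r4), (p0, r2), (p4, r3), (p2, r4), (p2, r2), (p2, r3), (p3, r4), (p5, r3), (p5, r2).
M1 accepts in {p1} and M2 accepts in {r4}; no reachable pair has both components accepting, so no string drives both machines to acceptance simultaneously and L(M1) ∩ L(M2) = ∅.
So no string is accepted by both, and the intersection is empty.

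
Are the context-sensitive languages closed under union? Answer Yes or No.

A linear-bounded automaton can nondeterministically choose to simulate the LBA for L₁ or the LBA for L₂; equivalently, with disjoint nonterminals, S → S₁ | S₂ added to two noncontracting grammars is still noncontracting.
So the context-sensitive languages are closed under union.

Yes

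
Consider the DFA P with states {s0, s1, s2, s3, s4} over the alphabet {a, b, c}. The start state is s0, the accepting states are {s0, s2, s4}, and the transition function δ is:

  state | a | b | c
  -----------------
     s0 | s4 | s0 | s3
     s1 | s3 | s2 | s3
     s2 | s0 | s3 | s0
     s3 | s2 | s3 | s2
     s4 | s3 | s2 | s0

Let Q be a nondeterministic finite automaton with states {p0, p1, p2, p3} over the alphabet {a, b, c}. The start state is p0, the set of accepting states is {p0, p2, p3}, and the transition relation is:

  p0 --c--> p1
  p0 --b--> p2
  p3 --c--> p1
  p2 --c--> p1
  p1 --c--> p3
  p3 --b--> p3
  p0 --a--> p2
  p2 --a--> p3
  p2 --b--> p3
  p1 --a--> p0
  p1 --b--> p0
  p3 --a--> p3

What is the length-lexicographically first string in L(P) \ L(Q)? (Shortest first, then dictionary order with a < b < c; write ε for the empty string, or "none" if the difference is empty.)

ac

The string ac is accepted by P but not by Q.
No shorter string lies in the difference, and ac is the lexicographically first length-2 string in L(P) \ L(Q).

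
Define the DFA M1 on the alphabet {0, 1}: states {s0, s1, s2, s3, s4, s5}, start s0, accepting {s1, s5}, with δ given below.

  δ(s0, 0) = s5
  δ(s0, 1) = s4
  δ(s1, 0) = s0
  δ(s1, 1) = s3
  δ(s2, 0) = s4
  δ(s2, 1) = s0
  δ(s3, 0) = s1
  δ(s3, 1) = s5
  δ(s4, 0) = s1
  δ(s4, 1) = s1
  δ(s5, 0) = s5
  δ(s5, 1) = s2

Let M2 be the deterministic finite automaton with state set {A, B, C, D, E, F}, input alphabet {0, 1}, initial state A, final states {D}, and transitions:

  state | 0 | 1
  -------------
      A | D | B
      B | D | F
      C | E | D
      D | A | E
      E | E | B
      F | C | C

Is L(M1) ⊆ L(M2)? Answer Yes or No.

The string 00 is in L(M1) but not in L(M2).
So L(M1) ⊄ L(M2).

No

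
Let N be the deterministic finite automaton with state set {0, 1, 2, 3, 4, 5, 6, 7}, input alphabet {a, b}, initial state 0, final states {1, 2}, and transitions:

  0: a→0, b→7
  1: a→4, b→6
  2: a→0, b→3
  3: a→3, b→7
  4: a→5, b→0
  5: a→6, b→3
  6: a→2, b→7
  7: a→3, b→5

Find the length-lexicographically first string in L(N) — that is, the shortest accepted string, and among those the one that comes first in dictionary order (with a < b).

A breadth-first search from 0 reaches an accepting state first via the path 0 → 7 → 5 → 6 → 2 on input bbaa.
No string of length < 4 is accepted (BFS exhausts all shorter strings without reaching an accepting state), and bbaa is the lexicographically least accepting string of length 4.

bbaa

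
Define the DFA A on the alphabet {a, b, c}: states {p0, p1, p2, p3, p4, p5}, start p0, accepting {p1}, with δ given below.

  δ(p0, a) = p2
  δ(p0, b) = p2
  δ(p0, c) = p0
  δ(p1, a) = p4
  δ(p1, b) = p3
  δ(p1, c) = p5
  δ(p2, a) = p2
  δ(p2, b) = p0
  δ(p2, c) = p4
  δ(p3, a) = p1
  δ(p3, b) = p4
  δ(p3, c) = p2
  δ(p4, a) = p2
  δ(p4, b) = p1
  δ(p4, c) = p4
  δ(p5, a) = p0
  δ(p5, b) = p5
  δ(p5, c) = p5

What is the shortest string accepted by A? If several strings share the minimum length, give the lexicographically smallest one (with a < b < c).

A breadth-first search from p0 reaches an accepting state first via the path p0 → p2 → p4 → p1 on input acb.
No string of length < 3 is accepted (BFS exhausts all shorter strings without reaching an accepting state), and acb is the lexicographically least accepting string of length 3.

acb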